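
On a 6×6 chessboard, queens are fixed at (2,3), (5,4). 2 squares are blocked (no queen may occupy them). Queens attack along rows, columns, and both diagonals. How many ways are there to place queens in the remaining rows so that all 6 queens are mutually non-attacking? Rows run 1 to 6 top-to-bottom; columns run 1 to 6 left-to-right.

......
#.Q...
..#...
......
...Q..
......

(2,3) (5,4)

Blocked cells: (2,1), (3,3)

Branch on row 1: col 1 → 0; col 5 → 1; col 6 → 0.
Sum: 0 + 1 + 0 = 1.

1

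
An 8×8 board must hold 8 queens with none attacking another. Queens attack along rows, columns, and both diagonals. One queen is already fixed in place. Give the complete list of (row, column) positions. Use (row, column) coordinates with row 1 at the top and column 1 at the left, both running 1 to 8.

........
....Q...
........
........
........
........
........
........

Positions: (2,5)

(1,3) (2,5) (3,7) (4,1) (5,4) (6,2) (7,8) (8,6)

Row 1: attacked by (2,5)→{4,5,6}. Safe: 1, 2, 3, 7, 8. Place at column 3.
Row 3: attacked by (1,3)→{1,3,5}; (2,5)→{4,5,6}. Safe: 2, 7, 8. Place at column 7.
Row 4: attacked by (1,3)→{3,6}; (2,5)→{3,5,7}; (3,7)→{6,7,8}. Safe: 1, 2, 4. Place at column 1.
Row 5: attacked by (1,3)→{3,7}; (2,5)→{2,5,8}; (3,7)→{5,7}; (4,1)→{1,2}. Safe: 4, 6. Place at column 4.
Row 6: attacked by (1,3)→{3,8}; (2,5)→{1,5}; (3,7)→{4,7}; (4,1)→{1,3}; (5,4)→{3,4,5}. Safe: 2, 6. Place at column 2.
Row 7: attacked by (1,3)→{3}; (2,5)→{5}; (3,7)→{3,7}; (4,1)→{1,4}; (5,4)→{2,4,6}; (6,2)→{1,2,3}. Safe: 8. Place at column 8.
Row 8: attacked by (1,3)→{3}; (2,5)→{5}; (3,7)→{2,7}; (4,1)→{1,5}; (5,4)→{1,4,7}; (6,2)→{2,4}; (7,8)→{7,8}. Safe: 6. Place at column 6.
Columns [3, 5, 7, 1, 4, 2, 8, 6], r−c [-2, -3, -4, 3, 1, 4, -1, 2], r+c [4, 7, 10, 5, 9, 8, 15, 14] are all distinct, so no two queens attack.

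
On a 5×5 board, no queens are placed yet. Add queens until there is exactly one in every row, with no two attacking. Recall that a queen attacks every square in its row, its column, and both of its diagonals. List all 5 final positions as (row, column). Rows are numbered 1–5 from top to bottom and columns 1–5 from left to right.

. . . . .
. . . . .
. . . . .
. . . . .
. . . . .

(1,4) (2,1) (3,3) (4,5) (5,2)

Row 1: Safe: 1, 2, 3, 4, 5. Place at column 4.
Row 2: attacked by (1,4)→{3,4,5}. Safe: 1, 2. Place at column 1.
Row 3: attacked by (1,4)→{2,4}; (2,1)→{1,2}. Safe: 3, 5. Place at column 3.
Row 4: attacked by (1,4)→{1,4}; (2,1)→{1,3}; (3,3)→{2,3,4}. Safe: 5. Place at column 5.
Row 5: attacked by (1,4)→{4}; (2,1)→{1,4}; (3,3)→{1,3,5}; (4,5)→{4,5}. Safe: 2. Place at column 2.
Columns [4, 1, 3, 5, 2], r−c [-3, 1, 0, -1, 3], r+c [5, 3, 6, 9, 7] are all distinct, so no two queens attack.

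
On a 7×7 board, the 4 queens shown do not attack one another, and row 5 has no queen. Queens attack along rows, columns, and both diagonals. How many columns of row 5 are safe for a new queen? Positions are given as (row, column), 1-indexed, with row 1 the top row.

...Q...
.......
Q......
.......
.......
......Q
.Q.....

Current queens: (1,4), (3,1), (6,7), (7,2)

(1,4) attacks row 5 at column 4.
(3,1) attacks row 5 at column 1 and diagonals 3.
(6,7) attacks row 5 at column 7 and diagonals 6.
(7,2) attacks row 5 at column 2 and diagonals 4.
Attacked columns: {1, 2, 3, 4, 6, 7}. Safe: {5}.

1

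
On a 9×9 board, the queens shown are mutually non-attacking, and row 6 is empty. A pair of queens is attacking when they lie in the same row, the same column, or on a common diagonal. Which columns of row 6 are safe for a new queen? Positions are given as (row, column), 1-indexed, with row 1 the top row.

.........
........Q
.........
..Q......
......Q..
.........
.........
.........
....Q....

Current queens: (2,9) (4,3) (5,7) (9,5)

columns 4

(2,9) attacks row 6 at column 9 and diagonals 5.
(4,3) attacks row 6 at column 3 and diagonals 1, 5.
(5,7) attacks row 6 at column 7 and diagonals 6, 8.
(9,5) attacks row 6 at column 5 and diagonals 2, 8.
Attacked columns: {1, 2, 3, 5, 6, 7, 8, 9}. Safe: {4}.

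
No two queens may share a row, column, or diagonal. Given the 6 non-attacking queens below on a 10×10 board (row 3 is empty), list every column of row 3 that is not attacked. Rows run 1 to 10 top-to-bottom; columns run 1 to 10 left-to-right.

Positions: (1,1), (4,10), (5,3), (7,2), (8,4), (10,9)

(1,1) attacks row 3 at column 1 and diagonals 3.
(4,10) attacks row 3 at column 10 and diagonals 9.
(5,3) attacks row 3 at column 3 and diagonals 1, 5.
(7,2) attacks row 3 at column 2 and diagonals 6.
(8,4) attacks row 3 at column 4 and diagonals 9.
(10,9) attacks row 3 at column 9 and diagonals 2.
Attacked columns: {1, 2, 3, 4, 5, 6, 9, 10}. Safe: {7, 8}.

columns 7, 8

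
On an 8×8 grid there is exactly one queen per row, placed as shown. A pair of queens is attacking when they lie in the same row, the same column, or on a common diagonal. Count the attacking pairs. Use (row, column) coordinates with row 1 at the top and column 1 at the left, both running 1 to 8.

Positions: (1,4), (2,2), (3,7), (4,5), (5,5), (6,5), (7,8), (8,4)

7

Same column: (1,4)–(8,4) (column 4); (4,5)–(5,5) (column 5); (4,5)–(6,5) (column 5); (5,5)–(6,5) (column 5).
Same diagonal: (2,2)–(5,5) (|2−5| = |2−5| = 3); (3,7)–(5,5) (|3−5| = |7−5| = 2); (4,5)–(7,8) (|4−7| = |5−8| = 3).
Total attacking pairs: 7.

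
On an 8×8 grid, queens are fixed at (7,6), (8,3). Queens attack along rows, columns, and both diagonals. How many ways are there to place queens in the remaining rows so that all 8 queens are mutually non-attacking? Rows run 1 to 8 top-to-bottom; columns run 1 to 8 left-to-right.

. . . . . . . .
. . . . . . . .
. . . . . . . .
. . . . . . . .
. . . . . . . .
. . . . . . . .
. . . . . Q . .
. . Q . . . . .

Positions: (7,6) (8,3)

8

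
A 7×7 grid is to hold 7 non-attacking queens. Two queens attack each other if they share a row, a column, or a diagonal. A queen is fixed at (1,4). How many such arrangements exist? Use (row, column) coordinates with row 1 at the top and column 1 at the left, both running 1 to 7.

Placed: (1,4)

Branch on row 2: col 1 → 2; col 2 → 1; col 6 → 1; col 7 → 2.
Sum: 2 + 1 + 1 + 2 = 6.

6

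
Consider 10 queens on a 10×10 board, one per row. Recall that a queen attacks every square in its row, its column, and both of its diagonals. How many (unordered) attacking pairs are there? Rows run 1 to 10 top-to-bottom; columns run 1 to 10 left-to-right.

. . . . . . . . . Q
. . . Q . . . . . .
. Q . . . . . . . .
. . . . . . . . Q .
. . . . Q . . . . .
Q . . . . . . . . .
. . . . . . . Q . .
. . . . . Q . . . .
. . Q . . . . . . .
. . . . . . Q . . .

All columns are distinct and no two queens satisfy |Δrow| = |Δcol|, so no pair attacks.

0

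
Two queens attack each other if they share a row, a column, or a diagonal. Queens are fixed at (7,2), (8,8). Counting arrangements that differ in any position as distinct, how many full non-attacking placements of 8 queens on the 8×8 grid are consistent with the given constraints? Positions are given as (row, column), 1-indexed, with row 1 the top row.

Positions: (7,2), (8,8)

Branch on row 1: col 3 → 0; col 4 → 0; col 5 → 0; col 6 → 2; col 7 → 0.
Sum: 0 + 0 + 0 + 2 + 0 = 2.

2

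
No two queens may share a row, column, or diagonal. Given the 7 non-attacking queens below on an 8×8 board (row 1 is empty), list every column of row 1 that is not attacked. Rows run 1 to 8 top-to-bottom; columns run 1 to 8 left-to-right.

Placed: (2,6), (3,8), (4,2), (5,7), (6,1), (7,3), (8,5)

(2,6) attacks row 1 at column 6 and diagonals 5, 7.
(3,8) attacks row 1 at column 8 and diagonals 6.
(4,2) attacks row 1 at column 2 and diagonals 5.
(5,7) attacks row 1 at column 7 and diagonals 3.
(6,1) attacks row 1 at column 1 and diagonals 6.
(7,3) attacks row 1 at column 3.
(8,5) attacks row 1 at column 5.
Attacked columns: {1, 2, 3, 5, 6, 7, 8}. Safe: {4}.

columns 4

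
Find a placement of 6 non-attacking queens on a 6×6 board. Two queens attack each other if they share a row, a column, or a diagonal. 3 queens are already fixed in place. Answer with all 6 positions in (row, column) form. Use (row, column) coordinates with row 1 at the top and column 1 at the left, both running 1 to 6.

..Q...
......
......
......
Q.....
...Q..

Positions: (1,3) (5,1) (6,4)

(1,3) (2,6) (3,2) (4,5) (5,1) (6,4)

Row 2: attacked by (1,3)→{2,3,4}; (5,1)→{1,4}; (6,4)→{4}. Safe: 5, 6. Place at column 6.
Row 3: attacked by (1,3)→{1,3,5}; (2,6)→{5,6}; (5,1)→{1,3}; (6,4)→{1,4}. Safe: 2. Place at column 2.
Row 4: attacked by (1,3)→{3,6}; (2,6)→{4,6}; (3,2)→{1,2,3}; (5,1)→{1,2}; (6,4)→{2,4,6}. Safe: 5. Place at column 5.
Columns [3, 6, 2, 5, 1, 4], r−c [-2, -4, 1, -1, 4, 2], r+c [4, 8, 5, 9, 6, 10] are all distinct, so no two queens attack.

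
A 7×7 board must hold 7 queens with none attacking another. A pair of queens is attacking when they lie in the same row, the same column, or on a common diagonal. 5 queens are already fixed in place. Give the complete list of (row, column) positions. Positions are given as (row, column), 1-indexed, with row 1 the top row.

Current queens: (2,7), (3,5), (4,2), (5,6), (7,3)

Row 1: attacked by (2,7)→{6,7}; (3,5)→{3,5,7}; (4,2)→{2,5}; (5,6)→{2,6}; (7,3)→{3}. Safe: 1, 4. Place at column 4.
Row 6: attacked by (1,4)→{4}; (2,7)→{3,7}; (3,5)→{2,5}; (4,2)→{2,4}; (5,6)→{5,6,7}; (7,3)→{2,3,4}. Safe: 1. Place at column 1.
Columns [4, 7, 5, 2, 6, 1, 3], r−c [-3, -5, -2, 2, -1, 5, 4], r+c [5, 9, 8, 6, 11, 7, 10] are all distinct, so no two queens attack.

(1,4) (2,7) (3,5) (4,2) (5,6) (6,1) (7,3)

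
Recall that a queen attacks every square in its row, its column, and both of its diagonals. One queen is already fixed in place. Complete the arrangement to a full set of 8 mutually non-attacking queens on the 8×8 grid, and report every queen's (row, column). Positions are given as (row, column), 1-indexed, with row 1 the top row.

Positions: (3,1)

Row 1: attacked by (3,1)→{1,3}. Safe: 2, 4, 5, 6, 7, 8. Place at column 8.
Row 2: attacked by (1,8)→{7,8}; (3,1)→{1,2}. Safe: 3, 4, 5, 6. Place at column 4.
Row 4: attacked by (1,8)→{5,8}; (2,4)→{2,4,6}; (3,1)→{1,2}. Safe: 3, 7. Place at column 3.
Row 5: attacked by (1,8)→{4,8}; (2,4)→{1,4,7}; (3,1)→{1,3}; (4,3)→{2,3,4}. Safe: 5, 6. Place at column 6.
Row 6: attacked by (1,8)→{3,8}; (2,4)→{4,8}; (3,1)→{1,4}; (4,3)→{1,3,5}; (5,6)→{5,6,7}. Safe: 2. Place at column 2.
Row 7: attacked by (1,8)→{2,8}; (2,4)→{4}; (3,1)→{1,5}; (4,3)→{3,6}; (5,6)→{4,6,8}; (6,2)→{1,2,3}. Safe: 7. Place at column 7.
Row 8: attacked by (1,8)→{1,8}; (2,4)→{4}; (3,1)→{1,6}; (4,3)→{3,7}; (5,6)→{3,6}; (6,2)→{2,4}; (7,7)→{6,7,8}. Safe: 5. Place at column 5.
Columns [8, 4, 1, 3, 6, 2, 7, 5], r−c [-7, -2, 2, 1, -1, 4, 0, 3], r+c [9, 6, 4, 7, 11, 8, 14, 13] are all distinct, so no two queens attack.

(1,8) (2,4) (3,1) (4,3) (5,6) (6,2) (7,7) (8,5)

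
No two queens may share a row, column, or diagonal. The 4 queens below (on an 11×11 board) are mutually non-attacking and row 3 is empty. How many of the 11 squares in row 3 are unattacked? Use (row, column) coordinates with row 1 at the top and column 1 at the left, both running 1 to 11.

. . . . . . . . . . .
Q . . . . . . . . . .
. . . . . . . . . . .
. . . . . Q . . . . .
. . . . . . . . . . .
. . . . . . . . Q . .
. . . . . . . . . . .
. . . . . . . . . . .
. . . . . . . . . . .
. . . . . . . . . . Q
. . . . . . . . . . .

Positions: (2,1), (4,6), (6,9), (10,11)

(2,1) attacks row 3 at column 1 and diagonals 2.
(4,6) attacks row 3 at column 6 and diagonals 5, 7.
(6,9) attacks row 3 at column 9 and diagonals 6.
(10,11) attacks row 3 at column 11 and diagonals 4.
Attacked columns: {1, 2, 4, 5, 6, 7, 9, 11}. Safe: {3, 8, 10}.

3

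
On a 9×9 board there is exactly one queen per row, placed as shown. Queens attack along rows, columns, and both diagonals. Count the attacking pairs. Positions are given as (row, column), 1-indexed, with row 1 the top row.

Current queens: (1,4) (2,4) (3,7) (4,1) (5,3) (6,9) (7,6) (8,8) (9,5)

3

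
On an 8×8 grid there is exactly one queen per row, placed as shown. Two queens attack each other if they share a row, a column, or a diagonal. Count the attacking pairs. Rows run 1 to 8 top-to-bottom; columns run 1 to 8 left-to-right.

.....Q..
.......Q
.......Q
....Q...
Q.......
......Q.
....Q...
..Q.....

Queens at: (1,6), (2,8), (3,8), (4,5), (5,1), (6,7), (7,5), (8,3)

Same column: (2,8)–(3,8) (column 8); (4,5)–(7,5) (column 5).
Same diagonal: (1,6)–(3,8) (|1−3| = |6−8| = 2); (3,8)–(8,3) (|3−8| = |8−3| = 5); (4,5)–(6,7) (|4−6| = |5−7| = 2).
Total attacking pairs: 5.

5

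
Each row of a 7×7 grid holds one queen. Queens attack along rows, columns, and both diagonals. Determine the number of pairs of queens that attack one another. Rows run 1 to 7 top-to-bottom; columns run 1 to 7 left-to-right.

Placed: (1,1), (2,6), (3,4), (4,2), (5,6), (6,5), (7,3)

3

Same column: (2,6)–(5,6) (column 6).
Same diagonal: (3,4)–(5,6) (|3−5| = |4−6| = 2); (5,6)–(6,5) (|5−6| = |6−5| = 1).
Total attacking pairs: 3.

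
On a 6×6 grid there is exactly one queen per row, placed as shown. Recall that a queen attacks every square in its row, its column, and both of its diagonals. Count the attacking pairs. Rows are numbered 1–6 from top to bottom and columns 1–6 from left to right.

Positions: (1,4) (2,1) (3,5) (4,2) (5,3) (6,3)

3

Same column: (5,3)–(6,3) (column 3).
Same diagonal: (3,5)–(5,3) (|3−5| = |5−3| = 2); (4,2)–(5,3) (|4−5| = |2−3| = 1).
Total attacking pairs: 3.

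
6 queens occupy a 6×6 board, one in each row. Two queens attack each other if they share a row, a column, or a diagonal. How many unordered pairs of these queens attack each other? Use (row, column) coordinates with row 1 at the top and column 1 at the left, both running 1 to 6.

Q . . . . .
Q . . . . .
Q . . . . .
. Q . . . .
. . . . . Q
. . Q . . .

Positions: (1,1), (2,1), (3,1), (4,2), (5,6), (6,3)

4

Same column: (1,1)–(2,1) (column 1); (1,1)–(3,1) (column 1); (2,1)–(3,1) (column 1).
Same diagonal: (3,1)–(4,2) (|3−4| = |1−2| = 1).
Total attacking pairs: 4.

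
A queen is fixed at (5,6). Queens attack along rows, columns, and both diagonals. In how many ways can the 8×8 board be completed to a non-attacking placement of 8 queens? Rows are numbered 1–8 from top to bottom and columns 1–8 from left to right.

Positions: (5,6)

Branch on row 1: col 1 → 0; col 3 → 2; col 4 → 6; col 5 → 0; col 7 → 3; col 8 → 1.
Sum: 0 + 2 + 6 + 0 + 3 + 1 = 12.

12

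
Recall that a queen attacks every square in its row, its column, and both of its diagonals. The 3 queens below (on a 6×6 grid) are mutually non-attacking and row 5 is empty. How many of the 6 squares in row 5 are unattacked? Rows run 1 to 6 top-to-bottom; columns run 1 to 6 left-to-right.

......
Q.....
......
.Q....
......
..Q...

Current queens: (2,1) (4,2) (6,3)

(2,1) attacks row 5 at column 1 and diagonals 4.
(4,2) attacks row 5 at column 2 and diagonals 1, 3.
(6,3) attacks row 5 at column 3 and diagonals 2, 4.
Attacked columns: {1, 2, 3, 4}. Safe: {5, 6}.

2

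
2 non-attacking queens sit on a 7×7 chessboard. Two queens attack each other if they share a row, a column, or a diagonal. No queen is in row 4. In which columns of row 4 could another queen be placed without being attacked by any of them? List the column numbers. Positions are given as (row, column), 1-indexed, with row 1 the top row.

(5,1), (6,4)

columns 3, 5, 7

(5,1) attacks row 4 at column 1 and diagonals 2.
(6,4) attacks row 4 at column 4 and diagonals 2, 6.
Attacked columns: {1, 2, 4, 6}. Safe: {3, 5, 7}.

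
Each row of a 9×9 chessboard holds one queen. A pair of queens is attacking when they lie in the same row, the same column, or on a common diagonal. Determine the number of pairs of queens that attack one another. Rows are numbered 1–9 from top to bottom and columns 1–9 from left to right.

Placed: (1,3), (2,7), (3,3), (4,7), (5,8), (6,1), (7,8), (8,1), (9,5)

6

Same column: (1,3)–(3,3) (column 3); (2,7)–(4,7) (column 7); (5,8)–(7,8) (column 8); (6,1)–(8,1) (column 1).
Same diagonal: (2,7)–(8,1) (|2−8| = |7−1| = 6); (4,7)–(5,8) (|4−5| = |7−8| = 1).
Total attacking pairs: 6.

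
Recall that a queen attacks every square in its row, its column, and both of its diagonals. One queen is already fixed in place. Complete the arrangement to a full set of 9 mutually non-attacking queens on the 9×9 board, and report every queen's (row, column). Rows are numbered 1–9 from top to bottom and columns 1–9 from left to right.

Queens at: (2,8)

(1,1) (2,8) (3,5) (4,3) (5,9) (6,7) (7,2) (8,4) (9,6)

Row 1: attacked by (2,8)→{7,8,9}. Safe: 1, 2, 3, 4, 5, 6. Place at column 1.
Row 3: attacked by (1,1)→{1,3}; (2,8)→{7,8,9}. Safe: 2, 4, 5, 6. Place at column 5.
Row 4: attacked by (1,1)→{1,4}; (2,8)→{6,8}; (3,5)→{4,5,6}. Safe: 2, 3, 7, 9. Place at column 3.
Row 5: attacked by (1,1)→{1,5}; (2,8)→{5,8}; (3,5)→{3,5,7}; (4,3)→{2,3,4}. Safe: 6, 9. Place at column 9.
Row 6: attacked by (1,1)→{1,6}; (2,8)→{4,8}; (3,5)→{2,5,8}; (4,3)→{1,3,5}; (5,9)→{8,9}. Safe: 7. Place at column 7.
Row 7: attacked by (1,1)→{1,7}; (2,8)→{3,8}; (3,5)→{1,5,9}; (4,3)→{3,6}; (5,9)→{7,9}; (6,7)→{6,7,8}. Safe: 2, 4. Place at column 2.
Row 8: attacked by (1,1)→{1,8}; (2,8)→{2,8}; (3,5)→{5}; (4,3)→{3,7}; (5,9)→{6,9}; (6,7)→{5,7,9}; (7,2)→{1,2,3}. Safe: 4. Place at column 4.
Row 9: attacked by (1,1)→{1,9}; (2,8)→{1,8}; (3,5)→{5}; (4,3)→{3,8}; (5,9)→{5,9}; (6,7)→{4,7}; (7,2)→{2,4}; (8,4)→{3,4,5}. Safe: 6. Place at column 6.
Columns [1, 8, 5, 3, 9, 7, 2, 4, 6], r−c [0, -6, -2, 1, -4, -1, 5, 4, 3], r+c [2, 10, 8, 7, 14, 13, 9, 12, 15] are all distinct, so no two queens attack.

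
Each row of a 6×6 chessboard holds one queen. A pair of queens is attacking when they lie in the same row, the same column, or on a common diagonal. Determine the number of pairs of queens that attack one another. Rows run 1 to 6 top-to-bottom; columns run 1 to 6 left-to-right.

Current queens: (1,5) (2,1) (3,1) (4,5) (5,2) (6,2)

3

Same column: (1,5)–(4,5) (column 5); (2,1)–(3,1) (column 1); (5,2)–(6,2) (column 2).
Total attacking pairs: 3.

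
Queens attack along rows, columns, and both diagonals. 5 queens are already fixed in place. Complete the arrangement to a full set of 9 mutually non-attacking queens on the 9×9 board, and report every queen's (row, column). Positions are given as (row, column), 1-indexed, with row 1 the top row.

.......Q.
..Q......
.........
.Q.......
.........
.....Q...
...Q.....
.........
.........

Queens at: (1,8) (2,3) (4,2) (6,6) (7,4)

(1,8) (2,3) (3,5) (4,2) (5,9) (6,6) (7,4) (8,7) (9,1)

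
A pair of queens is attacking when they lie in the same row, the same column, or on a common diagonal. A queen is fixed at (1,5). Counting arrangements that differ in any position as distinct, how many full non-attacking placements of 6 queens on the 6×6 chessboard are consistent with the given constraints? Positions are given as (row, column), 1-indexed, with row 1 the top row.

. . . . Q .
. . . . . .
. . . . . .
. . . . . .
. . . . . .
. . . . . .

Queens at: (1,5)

1

Branch on row 2: col 1 → 0; col 2 → 0; col 3 → 1.
Sum: 0 + 0 + 1 = 1.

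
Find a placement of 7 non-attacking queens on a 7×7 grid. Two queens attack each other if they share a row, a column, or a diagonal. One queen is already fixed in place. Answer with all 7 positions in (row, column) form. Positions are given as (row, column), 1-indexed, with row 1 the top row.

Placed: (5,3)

(1,5) (2,1) (3,4) (4,7) (5,3) (6,6) (7,2)

Row 1: attacked by (5,3)→{3,7}. Safe: 1, 2, 4, 5, 6. Place at column 5.
Row 2: attacked by (1,5)→{4,5,6}; (5,3)→{3,6}. Safe: 1, 2, 7. Place at column 1.
Row 3: attacked by (1,5)→{3,5,7}; (2,1)→{1,2}; (5,3)→{1,3,5}. Safe: 4, 6. Place at column 4.
Row 4: attacked by (1,5)→{2,5}; (2,1)→{1,3}; (3,4)→{3,4,5}; (5,3)→{2,3,4}. Safe: 6, 7. Place at column 7.
Row 6: attacked by (1,5)→{5}; (2,1)→{1,5}; (3,4)→{1,4,7}; (4,7)→{5,7}; (5,3)→{2,3,4}. Safe: 6. Place at column 6.
Row 7: attacked by (1,5)→{5}; (2,1)→{1,6}; (3,4)→{4}; (4,7)→{4,7}; (5,3)→{1,3,5}; (6,6)→{5,6,7}. Safe: 2. Place at column 2.
Columns [5, 1, 4, 7, 3, 6, 2], r−c [-4, 1, -1, -3, 2, 0, 5], r+c [6, 3, 7, 11, 8, 12, 9] are all distinct, so no two queens attack.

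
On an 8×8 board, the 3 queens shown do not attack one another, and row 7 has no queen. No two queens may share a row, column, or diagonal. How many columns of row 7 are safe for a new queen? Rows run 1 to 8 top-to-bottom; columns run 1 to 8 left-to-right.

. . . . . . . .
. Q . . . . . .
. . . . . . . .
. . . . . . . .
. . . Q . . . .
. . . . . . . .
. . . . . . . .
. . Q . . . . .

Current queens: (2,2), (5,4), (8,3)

3

(2,2) attacks row 7 at column 2 and diagonals 7.
(5,4) attacks row 7 at column 4 and diagonals 2, 6.
(8,3) attacks row 7 at column 3 and diagonals 2, 4.
Attacked columns: {2, 3, 4, 6, 7}. Safe: {1, 5, 8}.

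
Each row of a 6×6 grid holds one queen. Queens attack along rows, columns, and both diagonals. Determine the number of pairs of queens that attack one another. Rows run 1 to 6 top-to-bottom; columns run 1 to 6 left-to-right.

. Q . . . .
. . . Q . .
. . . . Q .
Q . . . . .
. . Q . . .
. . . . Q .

Same column: (3,5)–(6,5) (column 5).
Same diagonal: (2,4)–(3,5) (|2−3| = |4−5| = 1); (3,5)–(5,3) (|3−5| = |5−3| = 2).
Total attacking pairs: 3.

3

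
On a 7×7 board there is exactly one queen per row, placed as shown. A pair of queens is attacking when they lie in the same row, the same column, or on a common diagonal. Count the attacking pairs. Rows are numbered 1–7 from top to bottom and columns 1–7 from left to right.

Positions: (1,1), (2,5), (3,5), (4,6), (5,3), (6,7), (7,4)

3

Same column: (2,5)–(3,5) (column 5).
Same diagonal: (3,5)–(4,6) (|3−4| = |5−6| = 1); (3,5)–(5,3) (|3−5| = |5−3| = 2).
Total attacking pairs: 3.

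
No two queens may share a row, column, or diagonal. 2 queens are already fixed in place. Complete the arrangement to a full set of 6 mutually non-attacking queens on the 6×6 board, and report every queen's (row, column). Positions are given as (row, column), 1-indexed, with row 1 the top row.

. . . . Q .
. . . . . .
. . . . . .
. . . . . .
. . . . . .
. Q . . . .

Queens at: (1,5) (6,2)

(1,5) (2,3) (3,1) (4,6) (5,4) (6,2)

Row 2: attacked by (1,5)→{4,5,6}; (6,2)→{2,6}. Safe: 1, 3. Place at column 3.
Row 3: attacked by (1,5)→{3,5}; (2,3)→{2,3,4}; (6,2)→{2,5}. Safe: 1, 6. Place at column 1.
Row 4: attacked by (1,5)→{2,5}; (2,3)→{1,3,5}; (3,1)→{1,2}; (6,2)→{2,4}. Safe: 6. Place at column 6.
Row 5: attacked by (1,5)→{1,5}; (2,3)→{3,6}; (3,1)→{1,3}; (4,6)→{5,6}; (6,2)→{1,2,3}. Safe: 4. Place at column 4.
Columns [5, 3, 1, 6, 4, 2], r−c [-4, -1, 2, -2, 1, 4], r+c [6, 5, 4, 10, 9, 8] are all distinct, so no two queens attack.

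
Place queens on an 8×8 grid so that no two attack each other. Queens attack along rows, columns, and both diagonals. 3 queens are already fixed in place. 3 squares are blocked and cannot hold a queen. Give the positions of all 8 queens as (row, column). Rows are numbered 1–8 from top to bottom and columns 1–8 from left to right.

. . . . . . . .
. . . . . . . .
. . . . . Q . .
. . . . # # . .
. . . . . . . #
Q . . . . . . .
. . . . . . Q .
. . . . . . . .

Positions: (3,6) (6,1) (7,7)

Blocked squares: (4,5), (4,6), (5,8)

(1,2) (2,4) (3,6) (4,8) (5,3) (6,1) (7,7) (8,5)

Row 1: attacked by (3,6)→{4,6,8}; (6,1)→{1,6}; (7,7)→{1,7}. Safe: 2, 3, 5. Place at column 2.
Row 2: attacked by (1,2)→{1,2,3}; (3,6)→{5,6,7}; (6,1)→{1,5}; (7,7)→{2,7}. Safe: 4, 8. Place at column 4.
Row 4: attacked by (1,2)→{2,5}; (2,4)→{2,4,6}; (3,6)→{5,6,7}; (6,1)→{1,3}; (7,7)→{4,7}. Blocked: 5,6. Safe: 8. Place at column 8.
Row 5: attacked by (1,2)→{2,6}; (2,4)→{1,4,7}; (3,6)→{4,6,8}; (4,8)→{7,8}; (6,1)→{1,2}; (7,7)→{5,7}. Blocked: 8. Safe: 3. Place at column 3.
Row 8: attacked by (1,2)→{2}; (2,4)→{4}; (3,6)→{1,6}; (4,8)→{4,8}; (5,3)→{3,6}; (6,1)→{1,3}; (7,7)→{6,7,8}. Safe: 5. Place at column 5.
Columns [2, 4, 6, 8, 3, 1, 7, 5], r−c [-1, -2, -3, -4, 2, 5, 0, 3], r+c [3, 6, 9, 12, 8, 7, 14, 13] are all distinct, so no two queens attack.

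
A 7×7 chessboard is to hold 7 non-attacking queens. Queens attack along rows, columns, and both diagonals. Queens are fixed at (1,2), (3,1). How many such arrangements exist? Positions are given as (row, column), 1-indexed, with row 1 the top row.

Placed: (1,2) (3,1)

Branch on row 2: col 4 → 1; col 5 → 1; col 6 → 0; col 7 → 0.
Sum: 1 + 1 + 0 + 0 = 2.

2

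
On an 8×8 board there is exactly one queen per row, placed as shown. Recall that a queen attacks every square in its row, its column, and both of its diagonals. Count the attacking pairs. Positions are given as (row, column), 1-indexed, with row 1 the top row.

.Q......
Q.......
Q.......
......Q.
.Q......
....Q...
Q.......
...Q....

Same column: (1,2)–(5,2) (column 2); (2,1)–(3,1) (column 1); (2,1)–(7,1) (column 1); (3,1)–(7,1) (column 1).
Same diagonal: (1,2)–(2,1) (|1−2| = |2−1| = 1); (2,1)–(6,5) (|2−6| = |1−5| = 4); (4,7)–(6,5) (|4−6| = |7−5| = 2).
Total attacking pairs: 7.

7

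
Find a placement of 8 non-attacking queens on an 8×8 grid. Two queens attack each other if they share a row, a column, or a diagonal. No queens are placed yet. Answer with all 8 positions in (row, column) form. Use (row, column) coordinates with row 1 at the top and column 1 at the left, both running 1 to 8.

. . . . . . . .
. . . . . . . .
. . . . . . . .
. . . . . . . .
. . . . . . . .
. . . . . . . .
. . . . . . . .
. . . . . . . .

Row 1: Safe: 1, 2, 3, 4, 5, 6, 7, 8. Place at column 1.
Row 2: attacked by (1,1)→{1,2}. Safe: 3, 4, 5, 6, 7, 8. Place at column 6.
Row 3: attacked by (1,1)→{1,3}; (2,6)→{5,6,7}. Safe: 2, 4, 8. Place at column 8.
Row 4: attacked by (1,1)→{1,4}; (2,6)→{4,6,8}; (3,8)→{7,8}. Safe: 2, 3, 5. Place at column 3.
Row 5: attacked by (1,1)→{1,5}; (2,6)→{3,6}; (3,8)→{6,8}; (4,3)→{2,3,4}. Safe: 7. Place at column 7.
Row 6: attacked by (1,1)→{1,6}; (2,6)→{2,6}; (3,8)→{5,8}; (4,3)→{1,3,5}; (5,7)→{6,7,8}. Safe: 4. Place at column 4.
Row 7: attacked by (1,1)→{1,7}; (2,6)→{1,6}; (3,8)→{4,8}; (4,3)→{3,6}; (5,7)→{5,7}; (6,4)→{3,4,5}. Safe: 2. Place at column 2.
Row 8: attacked by (1,1)→{1,8}; (2,6)→{6}; (3,8)→{3,8}; (4,3)→{3,7}; (5,7)→{4,7}; (6,4)→{2,4,6}; (7,2)→{1,2,3}. Safe: 5. Place at column 5.
Columns [1, 6, 8, 3, 7, 4, 2, 5], r−c [0, -4, -5, 1, -2, 2, 5, 3], r+c [2, 8, 11, 7, 12, 10, 9, 13] are all distinct, so no two queens attack.

(1,1) (2,6) (3,8) (4,3) (5,7) (6,4) (7,2) (8,5)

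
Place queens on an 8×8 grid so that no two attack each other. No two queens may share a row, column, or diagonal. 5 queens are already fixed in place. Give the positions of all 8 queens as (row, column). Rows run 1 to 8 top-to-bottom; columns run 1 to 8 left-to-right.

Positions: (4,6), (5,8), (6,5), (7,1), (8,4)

(1,2) (2,7) (3,3) (4,6) (5,8) (6,5) (7,1) (8,4)

Row 1: attacked by (4,6)→{3,6}; (5,8)→{4,8}; (6,5)→{5}; (7,1)→{1,7}; (8,4)→{4}. Safe: 2. Place at column 2.
Row 2: attacked by (1,2)→{1,2,3}; (4,6)→{4,6,8}; (5,8)→{5,8}; (6,5)→{1,5}; (7,1)→{1,6}; (8,4)→{4}. Safe: 7. Place at column 7.
Row 3: attacked by (1,2)→{2,4}; (2,7)→{6,7,8}; (4,6)→{5,6,7}; (5,8)→{6,8}; (6,5)→{2,5,8}; (7,1)→{1,5}; (8,4)→{4}. Safe: 3. Place at column 3.
Columns [2, 7, 3, 6, 8, 5, 1, 4], r−c [-1, -5, 0, -2, -3, 1, 6, 4], r+c [3, 9, 6, 10, 13, 11, 8, 12] are all distinct, so no two queens attack.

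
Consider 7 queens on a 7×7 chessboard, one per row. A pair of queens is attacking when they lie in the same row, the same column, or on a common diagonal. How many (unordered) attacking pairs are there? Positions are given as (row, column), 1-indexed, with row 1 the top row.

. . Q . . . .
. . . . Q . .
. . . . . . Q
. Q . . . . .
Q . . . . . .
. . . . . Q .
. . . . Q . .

4

Same column: (2,5)–(7,5) (column 5).
Same diagonal: (4,2)–(5,1) (|4−5| = |2−1| = 1); (4,2)–(7,5) (|4−7| = |2−5| = 3); (6,6)–(7,5) (|6−7| = |6−5| = 1).
Total attacking pairs: 4.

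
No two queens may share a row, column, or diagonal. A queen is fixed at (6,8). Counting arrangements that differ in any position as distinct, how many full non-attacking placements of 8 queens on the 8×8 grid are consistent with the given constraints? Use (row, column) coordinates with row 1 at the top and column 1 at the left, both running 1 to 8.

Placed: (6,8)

16

Branch on row 1: col 1 → 0; col 2 → 3; col 4 → 4; col 5 → 4; col 6 → 4; col 7 → 1.
Sum: 0 + 3 + 4 + 4 + 4 + 1 = 16.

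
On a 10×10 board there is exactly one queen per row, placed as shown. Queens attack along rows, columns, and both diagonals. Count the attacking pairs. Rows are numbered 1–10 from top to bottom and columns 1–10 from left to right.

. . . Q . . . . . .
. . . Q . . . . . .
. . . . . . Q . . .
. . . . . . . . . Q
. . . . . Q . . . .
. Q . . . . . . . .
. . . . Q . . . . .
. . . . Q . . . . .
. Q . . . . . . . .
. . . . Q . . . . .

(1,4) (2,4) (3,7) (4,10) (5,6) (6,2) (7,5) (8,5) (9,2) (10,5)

6

Same column: (1,4)–(2,4) (column 4); (6,2)–(9,2) (column 2); (7,5)–(8,5) (column 5); (7,5)–(10,5) (column 5); (8,5)–(10,5) (column 5).
Same diagonal: (5,6)–(9,2) (|5−9| = |6−2| = 4).
Total attacking pairs: 6.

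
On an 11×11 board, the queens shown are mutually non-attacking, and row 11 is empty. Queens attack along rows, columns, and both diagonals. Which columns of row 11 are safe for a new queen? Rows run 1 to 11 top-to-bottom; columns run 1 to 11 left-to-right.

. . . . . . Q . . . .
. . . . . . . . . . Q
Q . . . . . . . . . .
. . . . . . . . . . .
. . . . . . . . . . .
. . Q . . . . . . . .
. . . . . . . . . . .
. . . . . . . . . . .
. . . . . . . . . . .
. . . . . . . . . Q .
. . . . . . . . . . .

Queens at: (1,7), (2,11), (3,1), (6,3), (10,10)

columns 4, 5, 6

(1,7) attacks row 11 at column 7.
(2,11) attacks row 11 at column 11 and diagonals 2.
(3,1) attacks row 11 at column 1 and diagonals 9.
(6,3) attacks row 11 at column 3 and diagonals 8.
(10,10) attacks row 11 at column 10 and diagonals 9, 11.
Attacked columns: {1, 2, 3, 7, 8, 9, 10, 11}. Safe: {4, 5, 6}.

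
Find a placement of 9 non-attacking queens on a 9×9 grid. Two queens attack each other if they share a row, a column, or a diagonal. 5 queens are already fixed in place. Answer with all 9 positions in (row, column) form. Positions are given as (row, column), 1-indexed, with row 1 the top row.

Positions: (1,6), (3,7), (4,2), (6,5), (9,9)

(1,6) (2,3) (3,7) (4,2) (5,8) (6,5) (7,1) (8,4) (9,9)

Row 2: attacked by (1,6)→{5,6,7}; (3,7)→{6,7,8}; (4,2)→{2,4}; (6,5)→{1,5,9}; (9,9)→{2,9}. Safe: 3. Place at column 3.
Row 5: attacked by (1,6)→{2,6}; (2,3)→{3,6}; (3,7)→{5,7,9}; (4,2)→{1,2,3}; (6,5)→{4,5,6}; (9,9)→{5,9}. Safe: 8. Place at column 8.
Row 7: attacked by (1,6)→{6}; (2,3)→{3,8}; (3,7)→{3,7}; (4,2)→{2,5}; (5,8)→{6,8}; (6,5)→{4,5,6}; (9,9)→{7,9}. Safe: 1. Place at column 1.
Row 8: attacked by (1,6)→{6}; (2,3)→{3,9}; (3,7)→{2,7}; (4,2)→{2,6}; (5,8)→{5,8}; (6,5)→{3,5,7}; (7,1)→{1,2}; (9,9)→{8,9}. Safe: 4. Place at column 4.
Columns [6, 3, 7, 2, 8, 5, 1, 4, 9], r−c [-5, -1, -4, 2, -3, 1, 6, 4, 0], r+c [7, 5, 10, 6, 13, 11, 8, 12, 18] are all distinct, so no two queens attack.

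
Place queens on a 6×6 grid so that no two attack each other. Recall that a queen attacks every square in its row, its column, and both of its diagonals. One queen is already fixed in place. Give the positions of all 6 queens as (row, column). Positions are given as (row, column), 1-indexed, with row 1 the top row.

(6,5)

Row 1: attacked by (6,5)→{5}. Safe: 1, 2, 3, 4, 6. Place at column 2.
Row 2: attacked by (1,2)→{1,2,3}; (6,5)→{1,5}. Safe: 4, 6. Place at column 4.
Row 3: attacked by (1,2)→{2,4}; (2,4)→{3,4,5}; (6,5)→{2,5}. Safe: 1, 6. Place at column 6.
Row 4: attacked by (1,2)→{2,5}; (2,4)→{2,4,6}; (3,6)→{5,6}; (6,5)→{3,5}. Safe: 1. Place at column 1.
Row 5: attacked by (1,2)→{2,6}; (2,4)→{1,4}; (3,6)→{4,6}; (4,1)→{1,2}; (6,5)→{4,5,6}. Safe: 3. Place at column 3.
Columns [2, 4, 6, 1, 3, 5], r−c [-1, -2, -3, 3, 2, 1], r+c [3, 6, 9, 5, 8, 11] are all distinct, so no two queens attack.

(1,2) (2,4) (3,6) (4,1) (5,3) (6,5)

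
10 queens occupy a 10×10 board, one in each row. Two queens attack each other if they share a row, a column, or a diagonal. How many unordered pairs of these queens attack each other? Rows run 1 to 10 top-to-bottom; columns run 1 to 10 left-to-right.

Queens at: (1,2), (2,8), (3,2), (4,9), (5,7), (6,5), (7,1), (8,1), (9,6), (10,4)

4

Same column: (1,2)–(3,2) (column 2); (7,1)–(8,1) (column 1).
Same diagonal: (3,2)–(6,5) (|3−6| = |2−5| = 3); (7,1)–(10,4) (|7−10| = |1−4| = 3).
Total attacking pairs: 4.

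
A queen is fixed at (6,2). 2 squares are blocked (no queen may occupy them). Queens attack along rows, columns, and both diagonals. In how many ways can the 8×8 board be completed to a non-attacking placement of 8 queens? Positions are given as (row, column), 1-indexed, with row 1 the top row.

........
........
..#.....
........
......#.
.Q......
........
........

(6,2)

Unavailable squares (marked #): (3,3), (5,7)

12

Branch on row 1: col 1 → 1; col 3 → 2; col 4 → 2; col 5 → 2; col 6 → 4; col 8 → 1.
Sum: 1 + 2 + 2 + 2 + 4 + 1 = 12.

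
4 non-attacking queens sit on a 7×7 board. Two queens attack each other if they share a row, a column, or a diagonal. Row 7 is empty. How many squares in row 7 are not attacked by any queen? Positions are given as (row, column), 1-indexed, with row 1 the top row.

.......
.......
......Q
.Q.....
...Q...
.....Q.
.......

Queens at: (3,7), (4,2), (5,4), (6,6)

1

(3,7) attacks row 7 at column 7 and diagonals 3.
(4,2) attacks row 7 at column 2 and diagonals 5.
(5,4) attacks row 7 at column 4 and diagonals 2, 6.
(6,6) attacks row 7 at column 6 and diagonals 5, 7.
Attacked columns: {2, 3, 4, 5, 6, 7}. Safe: {1}.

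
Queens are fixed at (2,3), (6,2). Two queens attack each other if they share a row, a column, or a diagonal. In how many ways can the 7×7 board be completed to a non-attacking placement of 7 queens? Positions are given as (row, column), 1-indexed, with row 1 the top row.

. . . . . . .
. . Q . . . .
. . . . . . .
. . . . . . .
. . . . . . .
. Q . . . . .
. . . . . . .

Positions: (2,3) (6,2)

1

Branch on row 1: col 1 → 0; col 5 → 1; col 6 → 0.
Sum: 0 + 1 + 0 = 1.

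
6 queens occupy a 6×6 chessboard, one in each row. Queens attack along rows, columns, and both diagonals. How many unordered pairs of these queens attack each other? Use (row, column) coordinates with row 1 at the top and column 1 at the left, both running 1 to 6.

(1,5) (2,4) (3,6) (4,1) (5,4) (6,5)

5

Same column: (1,5)–(6,5) (column 5); (2,4)–(5,4) (column 4).
Same diagonal: (1,5)–(2,4) (|1−2| = |5−4| = 1); (3,6)–(5,4) (|3−5| = |6−4| = 2); (5,4)–(6,5) (|5−6| = |4−5| = 1).
Total attacking pairs: 5.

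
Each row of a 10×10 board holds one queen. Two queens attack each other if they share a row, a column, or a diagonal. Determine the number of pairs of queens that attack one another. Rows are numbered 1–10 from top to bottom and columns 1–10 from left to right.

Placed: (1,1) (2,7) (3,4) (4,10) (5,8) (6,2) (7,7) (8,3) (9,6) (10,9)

3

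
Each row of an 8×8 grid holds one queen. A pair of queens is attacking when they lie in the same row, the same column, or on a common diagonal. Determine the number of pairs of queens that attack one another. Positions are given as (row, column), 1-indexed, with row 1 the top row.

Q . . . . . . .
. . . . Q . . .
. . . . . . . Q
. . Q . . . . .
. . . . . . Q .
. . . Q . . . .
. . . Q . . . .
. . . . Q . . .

5

Same column: (2,5)–(8,5) (column 5); (6,4)–(7,4) (column 4).
Same diagonal: (2,5)–(4,3) (|2−4| = |5−3| = 2); (3,8)–(7,4) (|3−7| = |8−4| = 4); (7,4)–(8,5) (|7−8| = |4−5| = 1).
Total attacking pairs: 5.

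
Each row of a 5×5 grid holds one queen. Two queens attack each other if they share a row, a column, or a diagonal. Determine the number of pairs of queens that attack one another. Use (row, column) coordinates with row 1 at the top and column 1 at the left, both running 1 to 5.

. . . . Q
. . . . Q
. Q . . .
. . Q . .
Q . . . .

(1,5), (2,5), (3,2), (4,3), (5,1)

Same column: (1,5)–(2,5) (column 5).
Same diagonal: (1,5)–(5,1) (|1−5| = |5−1| = 4); (2,5)–(4,3) (|2−4| = |5−3| = 2); (3,2)–(4,3) (|3−4| = |2−3| = 1).
Total attacking pairs: 4.

4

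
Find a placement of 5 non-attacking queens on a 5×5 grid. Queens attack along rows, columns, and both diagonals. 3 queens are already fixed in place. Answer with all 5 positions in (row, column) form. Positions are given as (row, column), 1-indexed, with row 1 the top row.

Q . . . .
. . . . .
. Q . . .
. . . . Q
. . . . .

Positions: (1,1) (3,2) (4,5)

Row 2: attacked by (1,1)→{1,2}; (3,2)→{1,2,3}; (4,5)→{3,5}. Safe: 4. Place at column 4.
Row 5: attacked by (1,1)→{1,5}; (2,4)→{1,4}; (3,2)→{2,4}; (4,5)→{4,5}. Safe: 3. Place at column 3.
Columns [1, 4, 2, 5, 3], r−c [0, -2, 1, -1, 2], r+c [2, 6, 5, 9, 8] are all distinct, so no two queens attack.

(1,1) (2,4) (3,2) (4,5) (5,3)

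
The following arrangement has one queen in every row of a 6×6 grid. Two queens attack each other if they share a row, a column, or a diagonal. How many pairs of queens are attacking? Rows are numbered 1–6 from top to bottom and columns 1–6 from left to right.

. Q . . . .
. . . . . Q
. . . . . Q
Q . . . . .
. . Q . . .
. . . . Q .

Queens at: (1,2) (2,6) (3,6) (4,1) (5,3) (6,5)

2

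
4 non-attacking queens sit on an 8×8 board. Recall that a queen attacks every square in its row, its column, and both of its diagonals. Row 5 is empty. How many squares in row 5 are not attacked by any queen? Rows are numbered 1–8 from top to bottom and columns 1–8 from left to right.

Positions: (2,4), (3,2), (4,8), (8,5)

(2,4) attacks row 5 at column 4 and diagonals 1, 7.
(3,2) attacks row 5 at column 2 and diagonals 4.
(4,8) attacks row 5 at column 8 and diagonals 7.
(8,5) attacks row 5 at column 5 and diagonals 2, 8.
Attacked columns: {1, 2, 4, 5, 7, 8}. Safe: {3, 6}.

2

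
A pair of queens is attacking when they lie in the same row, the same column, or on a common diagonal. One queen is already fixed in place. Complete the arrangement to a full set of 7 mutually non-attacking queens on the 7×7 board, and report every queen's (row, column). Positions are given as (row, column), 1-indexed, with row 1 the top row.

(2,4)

(1,1) (2,4) (3,7) (4,3) (5,6) (6,2) (7,5)

Row 1: attacked by (2,4)→{3,4,5}. Safe: 1, 2, 6, 7. Place at column 1.
Row 3: attacked by (1,1)→{1,3}; (2,4)→{3,4,5}. Safe: 2, 6, 7. Place at column 7.
Row 4: attacked by (1,1)→{1,4}; (2,4)→{2,4,6}; (3,7)→{6,7}. Safe: 3, 5. Place at column 3.
Row 5: attacked by (1,1)→{1,5}; (2,4)→{1,4,7}; (3,7)→{5,7}; (4,3)→{2,3,4}. Safe: 6. Place at column 6.
Row 6: attacked by (1,1)→{1,6}; (2,4)→{4}; (3,7)→{4,7}; (4,3)→{1,3,5}; (5,6)→{5,6,7}. Safe: 2. Place at column 2.
Row 7: attacked by (1,1)→{1,7}; (2,4)→{4}; (3,7)→{3,7}; (4,3)→{3,6}; (5,6)→{4,6}; (6,2)→{1,2,3}. Safe: 5. Place at column 5.
Columns [1, 4, 7, 3, 6, 2, 5], r−c [0, -2, -4, 1, -1, 4, 2], r+c [2, 6, 10, 7, 11, 8, 12] are all distinct, so no two queens attack.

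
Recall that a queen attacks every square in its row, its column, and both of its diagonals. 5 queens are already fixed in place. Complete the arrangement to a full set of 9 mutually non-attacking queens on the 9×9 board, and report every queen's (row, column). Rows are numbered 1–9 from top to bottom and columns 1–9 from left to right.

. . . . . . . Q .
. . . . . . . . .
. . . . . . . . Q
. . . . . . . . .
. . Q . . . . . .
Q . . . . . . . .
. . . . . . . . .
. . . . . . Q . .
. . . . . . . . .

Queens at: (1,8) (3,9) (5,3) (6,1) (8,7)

Row 2: attacked by (1,8)→{7,8,9}; (3,9)→{8,9}; (5,3)→{3,6}; (6,1)→{1,5}; (8,7)→{1,7}. Safe: 2, 4. Place at column 2.
Row 4: attacked by (1,8)→{5,8}; (2,2)→{2,4}; (3,9)→{8,9}; (5,3)→{2,3,4}; (6,1)→{1,3}; (8,7)→{3,7}. Safe: 6. Place at column 6.
Row 7: attacked by (1,8)→{2,8}; (2,2)→{2,7}; (3,9)→{5,9}; (4,6)→{3,6,9}; (5,3)→{1,3,5}; (6,1)→{1,2}; (8,7)→{6,7,8}. Safe: 4. Place at column 4.
Row 9: attacked by (1,8)→{8}; (2,2)→{2,9}; (3,9)→{3,9}; (4,6)→{1,6}; (5,3)→{3,7}; (6,1)→{1,4}; (7,4)→{2,4,6}; (8,7)→{6,7,8}. Safe: 5. Place at column 5.
Columns [8, 2, 9, 6, 3, 1, 4, 7, 5], r−c [-7, 0, -6, -2, 2, 5, 3, 1, 4], r+c [9, 4, 12, 10, 8, 7, 11, 15, 14] are all distinct, so no two queens attack.

(1,8) (2,2) (3,9) (4,6) (5,3) (6,1) (7,4) (8,7) (9,5)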